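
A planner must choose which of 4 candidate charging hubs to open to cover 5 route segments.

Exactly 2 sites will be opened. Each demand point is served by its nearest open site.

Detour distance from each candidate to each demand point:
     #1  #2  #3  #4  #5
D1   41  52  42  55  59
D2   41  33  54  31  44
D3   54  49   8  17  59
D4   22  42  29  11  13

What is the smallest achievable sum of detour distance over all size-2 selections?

96

Open {D3, D4}.
  #1→D4 22, #2→D4 42, #3→D3 8, #4→D4 11, #5→D4 13  ⇒ total 96.
Compare {D2, D4}: total 108.
Compare {D1, D4}: total 117.
No size-2 selection does better; minimum is 96.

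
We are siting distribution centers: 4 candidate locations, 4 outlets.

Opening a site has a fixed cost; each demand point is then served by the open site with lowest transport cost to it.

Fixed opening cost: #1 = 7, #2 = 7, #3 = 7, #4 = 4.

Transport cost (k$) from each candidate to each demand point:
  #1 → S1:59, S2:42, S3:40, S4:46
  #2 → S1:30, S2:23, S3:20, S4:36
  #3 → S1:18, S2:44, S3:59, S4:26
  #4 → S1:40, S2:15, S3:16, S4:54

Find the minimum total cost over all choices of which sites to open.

Open {#3, #4}: assign each demand point to its cheapest open site.
  S1→#3 18, S2→#4 15, S3→#4 16, S4→#3 26
  transport cost 75, fixed 11 → total 86.
Compare {#1, #3, #4}: transport cost 75 + fixed 18 = 93.
Compare {#2, #3, #4}: transport cost 75 + fixed 18 = 93.
Compare {#1, #2, #3, #4}: transport cost 75 + fixed 25 = 100.
All other subsets cost ≥ 93. Minimum total cost: 86.

86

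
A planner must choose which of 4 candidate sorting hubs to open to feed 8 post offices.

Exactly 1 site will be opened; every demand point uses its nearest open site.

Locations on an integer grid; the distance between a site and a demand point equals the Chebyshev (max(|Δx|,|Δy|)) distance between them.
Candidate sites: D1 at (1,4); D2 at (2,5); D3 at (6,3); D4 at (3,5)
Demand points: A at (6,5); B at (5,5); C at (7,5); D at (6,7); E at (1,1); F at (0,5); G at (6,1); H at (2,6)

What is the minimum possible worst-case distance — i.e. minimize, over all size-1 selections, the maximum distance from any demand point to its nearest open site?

4

Open {D4}.
  Farthest demand point is C at distance 4 (to D4); all others are ≤ 4.
With {D2} the worst case is 5.
With {D1} the worst case is 6.
No size-1 selection achieves below 4.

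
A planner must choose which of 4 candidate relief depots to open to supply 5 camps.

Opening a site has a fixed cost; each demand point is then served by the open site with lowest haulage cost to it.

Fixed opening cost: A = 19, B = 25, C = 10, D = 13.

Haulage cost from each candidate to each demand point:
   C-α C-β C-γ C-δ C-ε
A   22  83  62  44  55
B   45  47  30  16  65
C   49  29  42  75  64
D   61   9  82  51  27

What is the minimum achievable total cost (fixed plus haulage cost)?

Open {A, B, D}: assign each demand point to its cheapest open site.
  C-α→A 22, C-β→D 9, C-γ→B 30, C-δ→B 16, C-ε→D 27
  haulage cost 104, fixed 57 → total 161.
Compare {B, D}: haulage cost 127 + fixed 38 = 165.
Compare {A, B, C, D}: haulage cost 104 + fixed 67 = 171.
Compare {B, C, D}: haulage cost 127 + fixed 48 = 175.
All other subsets cost ≥ 165. Minimum total cost: 161.

161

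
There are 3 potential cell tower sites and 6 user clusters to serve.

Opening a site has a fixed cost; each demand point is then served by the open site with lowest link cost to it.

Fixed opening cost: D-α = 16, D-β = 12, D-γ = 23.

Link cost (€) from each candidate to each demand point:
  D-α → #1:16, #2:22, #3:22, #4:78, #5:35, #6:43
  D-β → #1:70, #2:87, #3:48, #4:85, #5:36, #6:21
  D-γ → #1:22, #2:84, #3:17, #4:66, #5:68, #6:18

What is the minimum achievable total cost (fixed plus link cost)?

213

Open {D-α, D-γ}: assign each demand point to its cheapest open site.
  #1→D-α 16, #2→D-α 22, #3→D-γ 17, #4→D-γ 66, #5→D-α 35, #6→D-γ 18
  link cost 174, fixed 39 → total 213.
Compare {D-α, D-β}: link cost 194 + fixed 28 = 222.
Compare {D-α, D-β, D-γ}: link cost 174 + fixed 51 = 225.
Compare {D-α}: link cost 216 + fixed 16 = 232.
All other subsets cost ≥ 222. Minimum total cost: 213.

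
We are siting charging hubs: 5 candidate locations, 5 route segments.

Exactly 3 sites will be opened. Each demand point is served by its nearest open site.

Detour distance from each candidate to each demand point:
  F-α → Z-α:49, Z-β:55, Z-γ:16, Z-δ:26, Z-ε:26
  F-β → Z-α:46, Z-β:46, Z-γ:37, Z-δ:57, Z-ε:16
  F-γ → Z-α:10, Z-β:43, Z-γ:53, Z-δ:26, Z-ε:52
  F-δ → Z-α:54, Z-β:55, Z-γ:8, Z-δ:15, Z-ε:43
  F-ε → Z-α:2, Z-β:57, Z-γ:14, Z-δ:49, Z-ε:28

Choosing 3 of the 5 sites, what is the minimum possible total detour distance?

Open {F-β, F-δ, F-ε}.
  Z-α→F-ε 2, Z-β→F-β 46, Z-γ→F-δ 8, Z-δ→F-δ 15, Z-ε→F-β 16  ⇒ total 87.
Compare {F-β, F-γ, F-δ}: total 92.
Compare {F-γ, F-δ, F-ε}: total 96.
No size-3 selection does better; minimum is 87.

87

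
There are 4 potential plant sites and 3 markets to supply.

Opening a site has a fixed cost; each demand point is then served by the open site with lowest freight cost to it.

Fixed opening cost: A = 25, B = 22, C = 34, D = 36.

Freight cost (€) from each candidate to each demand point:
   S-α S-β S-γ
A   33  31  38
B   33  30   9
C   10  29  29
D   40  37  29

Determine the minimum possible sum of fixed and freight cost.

Open {B}: assign each demand point to its cheapest open site.
  S-α→B 33, S-β→B 30, S-γ→B 9
  freight cost 72, fixed 22 → total 94.
Compare {C}: freight cost 68 + fixed 34 = 102.
Compare {B, C}: freight cost 48 + fixed 56 = 104.
Compare {A, B}: freight cost 72 + fixed 47 = 119.
All other subsets cost ≥ 102. Minimum total cost: 94.

94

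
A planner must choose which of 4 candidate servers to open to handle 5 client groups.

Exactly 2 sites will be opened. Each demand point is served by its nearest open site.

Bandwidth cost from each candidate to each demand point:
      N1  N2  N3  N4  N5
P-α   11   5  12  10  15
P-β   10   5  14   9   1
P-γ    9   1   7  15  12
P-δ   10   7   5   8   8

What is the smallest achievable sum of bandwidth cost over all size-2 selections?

Open {P-β, P-γ}.
  N1→P-γ 9, N2→P-γ 1, N3→P-γ 7, N4→P-β 9, N5→P-β 1  ⇒ total 27.
Compare {P-β, P-δ}: total 29.
Compare {P-γ, P-δ}: total 31.
No size-2 selection does better; minimum is 27.

27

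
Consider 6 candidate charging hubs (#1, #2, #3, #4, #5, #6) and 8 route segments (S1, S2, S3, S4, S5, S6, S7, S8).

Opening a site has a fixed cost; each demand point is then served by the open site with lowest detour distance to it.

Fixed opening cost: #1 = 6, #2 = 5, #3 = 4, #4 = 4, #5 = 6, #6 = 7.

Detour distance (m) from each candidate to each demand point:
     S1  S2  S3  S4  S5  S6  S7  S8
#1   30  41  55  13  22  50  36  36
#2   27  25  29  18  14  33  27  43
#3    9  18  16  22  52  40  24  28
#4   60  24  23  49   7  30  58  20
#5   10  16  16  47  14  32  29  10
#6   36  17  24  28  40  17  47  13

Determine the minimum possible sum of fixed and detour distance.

137

Open {#1, #3, #4, #6}: assign each demand point to its cheapest open site.
  S1→#3 9, S2→#6 17, S3→#3 16, S4→#1 13, S5→#4 7, S6→#6 17, S7→#3 24, S8→#6 13
  detour distance 116, fixed 21 → total 137.
Compare {#1, #3, #4, #5, #6}: detour distance 112 + fixed 27 = 139.
Compare {#3, #4, #6}: detour distance 125 + fixed 15 = 140.
Compare {#1, #4, #5, #6}: detour distance 118 + fixed 23 = 141.
All other subsets cost ≥ 139. Minimum total cost: 137.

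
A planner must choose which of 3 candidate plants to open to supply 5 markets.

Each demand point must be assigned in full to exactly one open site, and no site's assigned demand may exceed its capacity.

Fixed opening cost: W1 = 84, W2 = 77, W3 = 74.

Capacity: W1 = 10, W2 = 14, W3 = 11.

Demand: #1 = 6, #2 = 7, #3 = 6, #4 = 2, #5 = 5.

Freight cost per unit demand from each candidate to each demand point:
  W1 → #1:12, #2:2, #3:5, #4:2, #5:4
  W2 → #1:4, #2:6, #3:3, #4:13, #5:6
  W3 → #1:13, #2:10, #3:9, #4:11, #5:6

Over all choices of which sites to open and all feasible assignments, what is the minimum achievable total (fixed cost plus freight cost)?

Open {W1, W2, W3}; cheapest assignment that respects the capacities:
  W1 (cap 10, load 9): #2, #4 — cost 7×2 + 2×2 = 18
  W2 (cap 14, load 12): #1, #3 — cost 6×4 + 6×3 = 42
  W3 (cap 11, load 5): #5 — cost 5×6 = 30
  Shipping 90, fixed 235 → total 325.
  Any other capacity-feasible assignment to {W1, W2, W3} ships for at least 90.
Total demand is 26 and no other set of sites has combined capacity ≥ 26, so {W1, W2, W3} is the only feasible choice of open sites. Minimum: 325.

325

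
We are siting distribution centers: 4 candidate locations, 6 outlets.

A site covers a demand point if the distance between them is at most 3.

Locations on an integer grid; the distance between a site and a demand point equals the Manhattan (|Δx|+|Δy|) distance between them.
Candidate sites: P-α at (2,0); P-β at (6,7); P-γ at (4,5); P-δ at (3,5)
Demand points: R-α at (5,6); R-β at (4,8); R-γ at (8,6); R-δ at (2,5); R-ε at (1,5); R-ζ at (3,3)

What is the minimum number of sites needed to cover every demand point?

2

Coverage sets (demand points within 3 of each site):
  P-α: {}
  P-β: {R-α, R-β, R-γ}
  P-γ: {R-α, R-β, R-δ, R-ε, R-ζ}
  P-δ: {R-α, R-δ, R-ε, R-ζ}
No single site covers all 6 demand points.
But {P-β, P-γ} covers everything, so the minimum is 2.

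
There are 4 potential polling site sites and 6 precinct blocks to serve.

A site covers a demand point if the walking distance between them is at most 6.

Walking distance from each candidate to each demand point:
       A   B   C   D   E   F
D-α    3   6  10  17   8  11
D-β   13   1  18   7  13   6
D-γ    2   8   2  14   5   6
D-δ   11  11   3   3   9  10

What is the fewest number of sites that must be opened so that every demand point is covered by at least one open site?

3

Coverage sets (demand points within 6 of each site):
  D-α: {A, B}
  D-β: {B, F}
  D-γ: {A, C, E, F}
  D-δ: {C, D}
No 2 sites suffice: every size-2 union leaves at least one demand point uncovered.
But {D-α, D-γ, D-δ} covers everything, so the minimum is 3.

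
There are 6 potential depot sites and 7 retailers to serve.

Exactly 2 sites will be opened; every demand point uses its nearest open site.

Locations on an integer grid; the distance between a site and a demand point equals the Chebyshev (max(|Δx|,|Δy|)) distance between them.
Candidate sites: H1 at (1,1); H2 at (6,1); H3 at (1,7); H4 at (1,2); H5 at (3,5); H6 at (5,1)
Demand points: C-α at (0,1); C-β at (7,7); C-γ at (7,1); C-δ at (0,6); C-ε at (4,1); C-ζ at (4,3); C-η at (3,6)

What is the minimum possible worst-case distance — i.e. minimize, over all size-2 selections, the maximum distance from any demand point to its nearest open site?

4

Open {H1, H5}.
  Farthest demand point is C-β at distance 4 (to H5); all others are ≤ 4.
With {H2, H5} the worst case is 4.
With {H3, H5} the worst case is 4.
No size-2 selection achieves below 4.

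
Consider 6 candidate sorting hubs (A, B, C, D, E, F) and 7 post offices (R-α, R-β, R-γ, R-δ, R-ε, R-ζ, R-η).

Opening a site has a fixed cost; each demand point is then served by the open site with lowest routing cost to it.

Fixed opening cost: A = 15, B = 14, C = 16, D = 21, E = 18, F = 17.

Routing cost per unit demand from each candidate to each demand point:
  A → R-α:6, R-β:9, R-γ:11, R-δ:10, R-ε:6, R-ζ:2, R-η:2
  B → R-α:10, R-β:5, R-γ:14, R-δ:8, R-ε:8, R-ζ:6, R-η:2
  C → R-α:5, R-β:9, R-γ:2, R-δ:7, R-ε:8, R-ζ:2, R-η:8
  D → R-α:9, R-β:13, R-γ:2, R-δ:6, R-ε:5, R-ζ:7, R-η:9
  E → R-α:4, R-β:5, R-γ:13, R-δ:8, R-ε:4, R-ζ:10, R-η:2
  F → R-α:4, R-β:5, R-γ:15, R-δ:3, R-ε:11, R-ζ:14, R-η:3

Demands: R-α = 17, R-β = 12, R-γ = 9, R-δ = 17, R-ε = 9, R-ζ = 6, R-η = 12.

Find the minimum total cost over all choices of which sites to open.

320

Open {C, E, F}: assign each demand point to its cheapest open site.
  R-α→E 17×4=68, R-β→E 12×5=60, R-γ→C 9×2=18, R-δ→F 17×3=51, R-ε→E 9×4=36, R-ζ→C 6×2=12, R-η→E 12×2=24
  routing cost 269, fixed 51 → total 320.
Compare {A, D, F}: routing cost 278 + fixed 53 = 331.
Compare {B, C, E, F}: routing cost 269 + fixed 65 = 334.
Compare {A, C, F}: routing cost 287 + fixed 48 = 335.
All other subsets cost ≥ 331. Minimum total cost: 320.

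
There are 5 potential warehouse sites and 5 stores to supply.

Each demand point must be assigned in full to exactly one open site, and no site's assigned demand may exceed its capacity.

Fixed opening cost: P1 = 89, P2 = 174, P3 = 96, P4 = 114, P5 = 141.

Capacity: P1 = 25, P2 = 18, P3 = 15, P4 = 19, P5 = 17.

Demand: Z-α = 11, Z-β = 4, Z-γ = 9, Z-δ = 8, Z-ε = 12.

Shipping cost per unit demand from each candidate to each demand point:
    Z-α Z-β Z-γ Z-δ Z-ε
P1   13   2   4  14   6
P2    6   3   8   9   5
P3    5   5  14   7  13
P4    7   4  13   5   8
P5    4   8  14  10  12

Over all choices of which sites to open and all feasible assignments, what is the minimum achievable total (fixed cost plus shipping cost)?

436

Open {P1, P4}; cheapest assignment that respects the capacities:
  P1 (cap 25, load 25): Z-β, Z-γ, Z-ε — cost 4×2 + 9×4 + 12×6 = 116
  P4 (cap 19, load 19): Z-α, Z-δ — cost 11×7 + 8×5 = 117
  Shipping 233, fixed 203 → total 436.
  Any other capacity-feasible assignment to {P1, P4} ships for at least 233.
Compare {P1, P3, P4}: its best feasible assignment gives total 510.
Compare {P1, P3, P5}: its best feasible assignment gives total 542.
Every other set of open sites that can feasibly serve all demand totals ≥ 510 even under its best assignment. Minimum: 436.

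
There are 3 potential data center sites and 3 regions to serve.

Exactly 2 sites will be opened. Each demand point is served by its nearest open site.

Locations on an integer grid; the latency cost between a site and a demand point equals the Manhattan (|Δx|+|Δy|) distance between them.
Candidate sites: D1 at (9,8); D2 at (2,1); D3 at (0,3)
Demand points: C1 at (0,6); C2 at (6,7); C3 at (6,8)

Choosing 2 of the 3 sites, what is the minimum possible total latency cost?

Open {D1, D3}.
  C1→D3 3, C2→D1 4, C3→D1 3  ⇒ total 10.
Compare {D1, D2}: total 14.
Compare {D2, D3}: total 24.

10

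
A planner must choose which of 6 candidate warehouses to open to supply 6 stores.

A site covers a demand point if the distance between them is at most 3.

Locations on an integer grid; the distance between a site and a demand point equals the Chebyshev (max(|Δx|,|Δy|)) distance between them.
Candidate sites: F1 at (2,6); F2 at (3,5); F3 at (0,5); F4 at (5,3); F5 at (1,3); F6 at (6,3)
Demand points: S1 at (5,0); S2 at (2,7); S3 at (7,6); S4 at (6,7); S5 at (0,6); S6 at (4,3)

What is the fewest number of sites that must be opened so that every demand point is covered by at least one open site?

2

Coverage sets (demand points within 3 of each site):
  F1: {S2, S5, S6}
  F2: {S2, S4, S5, S6}
  F3: {S2, S5}
  F4: {S1, S3, S6}
  F5: {S5, S6}
  F6: {S1, S3, S6}
No single site covers all 6 demand points.
But {F2, F4} covers everything, so the minimum is 2.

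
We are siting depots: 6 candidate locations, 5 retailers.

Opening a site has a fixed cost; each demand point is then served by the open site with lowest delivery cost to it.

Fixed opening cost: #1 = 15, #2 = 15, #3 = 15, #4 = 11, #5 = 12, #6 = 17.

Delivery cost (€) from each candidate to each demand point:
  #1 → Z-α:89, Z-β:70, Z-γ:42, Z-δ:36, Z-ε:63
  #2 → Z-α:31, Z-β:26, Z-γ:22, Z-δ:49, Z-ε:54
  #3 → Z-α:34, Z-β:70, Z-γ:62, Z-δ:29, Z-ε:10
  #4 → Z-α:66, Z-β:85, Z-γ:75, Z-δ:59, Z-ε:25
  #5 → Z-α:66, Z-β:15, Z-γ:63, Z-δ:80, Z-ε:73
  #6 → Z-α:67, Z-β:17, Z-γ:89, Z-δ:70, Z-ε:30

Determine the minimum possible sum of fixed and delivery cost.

148

Open {#2, #3}: assign each demand point to its cheapest open site.
  Z-α→#2 31, Z-β→#2 26, Z-γ→#2 22, Z-δ→#3 29, Z-ε→#3 10
  delivery cost 118, fixed 30 → total 148.
Compare {#2, #3, #5}: delivery cost 107 + fixed 42 = 149.
Compare {#2, #3, #6}: delivery cost 109 + fixed 47 = 156.
Compare {#2, #3, #4}: delivery cost 118 + fixed 41 = 159.
All other subsets cost ≥ 149. Minimum total cost: 148.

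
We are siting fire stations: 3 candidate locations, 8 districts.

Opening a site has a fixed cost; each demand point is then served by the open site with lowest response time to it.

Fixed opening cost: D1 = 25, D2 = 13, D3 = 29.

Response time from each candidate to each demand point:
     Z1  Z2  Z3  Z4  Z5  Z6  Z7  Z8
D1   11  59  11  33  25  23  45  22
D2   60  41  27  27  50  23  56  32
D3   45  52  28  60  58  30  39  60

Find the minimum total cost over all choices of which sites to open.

243

Open {D1, D2}: assign each demand point to its cheapest open site.
  Z1→D1 11, Z2→D2 41, Z3→D1 11, Z4→D2 27, Z5→D1 25, Z6→D1 23, Z7→D1 45, Z8→D1 22
  response time 205, fixed 38 → total 243.
Compare {D1}: response time 229 + fixed 25 = 254.
Compare {D1, D2, D3}: response time 199 + fixed 67 = 266.
Compare {D1, D3}: response time 216 + fixed 54 = 270.
All other subsets cost ≥ 254. Minimum total cost: 243.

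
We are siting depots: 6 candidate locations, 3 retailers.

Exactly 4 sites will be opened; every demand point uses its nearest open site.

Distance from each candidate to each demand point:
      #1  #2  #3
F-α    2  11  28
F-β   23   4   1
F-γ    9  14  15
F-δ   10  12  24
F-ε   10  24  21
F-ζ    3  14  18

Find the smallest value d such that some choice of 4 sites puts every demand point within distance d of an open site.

4

Open {F-α, F-β, F-γ, F-δ}.
  Farthest demand point is #2 at distance 4 (to F-β); all others are ≤ 4.
With {F-α, F-β, F-γ, F-ε} the worst case is 4.
With {F-α, F-β, F-γ, F-ζ} the worst case is 4.
No size-4 selection achieves below 4.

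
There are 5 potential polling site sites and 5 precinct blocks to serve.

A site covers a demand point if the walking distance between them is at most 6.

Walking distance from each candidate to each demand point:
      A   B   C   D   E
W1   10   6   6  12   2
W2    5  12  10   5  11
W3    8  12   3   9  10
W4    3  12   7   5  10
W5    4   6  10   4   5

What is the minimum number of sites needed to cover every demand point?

Coverage sets (demand points within 6 of each site):
  W1: {B, C, E}
  W2: {A, D}
  W3: {C}
  W4: {A, D}
  W5: {A, B, D, E}
No single site covers all 5 demand points.
But {W1, W2} covers everything, so the minimum is 2.

2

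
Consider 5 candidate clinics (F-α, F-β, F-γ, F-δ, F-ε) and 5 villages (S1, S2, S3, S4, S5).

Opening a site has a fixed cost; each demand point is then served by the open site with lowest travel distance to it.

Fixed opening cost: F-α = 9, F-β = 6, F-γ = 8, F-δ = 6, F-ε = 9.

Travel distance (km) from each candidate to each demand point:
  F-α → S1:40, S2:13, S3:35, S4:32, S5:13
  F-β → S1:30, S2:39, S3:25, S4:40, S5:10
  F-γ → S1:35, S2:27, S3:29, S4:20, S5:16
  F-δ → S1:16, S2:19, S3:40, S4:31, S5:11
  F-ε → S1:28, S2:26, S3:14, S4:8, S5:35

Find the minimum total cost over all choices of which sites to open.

83

Open {F-δ, F-ε}: assign each demand point to its cheapest open site.
  S1→F-δ 16, S2→F-δ 19, S3→F-ε 14, S4→F-ε 8, S5→F-δ 11
  travel distance 68, fixed 15 → total 83.
Compare {F-α, F-δ, F-ε}: travel distance 62 + fixed 24 = 86.
Compare {F-β, F-δ, F-ε}: travel distance 67 + fixed 21 = 88.
Compare {F-γ, F-δ, F-ε}: travel distance 68 + fixed 23 = 91.
All other subsets cost ≥ 86. Minimum total cost: 83.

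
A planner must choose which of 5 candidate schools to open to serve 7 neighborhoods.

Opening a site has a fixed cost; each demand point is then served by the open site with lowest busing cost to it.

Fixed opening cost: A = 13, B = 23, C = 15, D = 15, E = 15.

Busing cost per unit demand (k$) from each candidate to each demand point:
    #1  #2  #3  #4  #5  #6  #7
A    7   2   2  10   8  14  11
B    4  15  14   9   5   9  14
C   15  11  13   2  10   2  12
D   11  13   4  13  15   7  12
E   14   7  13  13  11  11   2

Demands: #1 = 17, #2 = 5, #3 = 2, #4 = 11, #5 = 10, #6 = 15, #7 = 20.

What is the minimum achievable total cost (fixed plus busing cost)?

Open {A, B, C, E}: assign each demand point to its cheapest open site.
  #1→B 17×4=68, #2→A 5×2=10, #3→A 2×2=4, #4→C 11×2=22, #5→B 10×5=50, #6→C 15×2=30, #7→E 20×2=40
  busing cost 224, fixed 66 → total 290.
Compare {A, B, C, D, E}: busing cost 224 + fixed 81 = 305.
Compare {B, C, D, E}: busing cost 253 + fixed 68 = 321.
Compare {B, C, E}: busing cost 271 + fixed 53 = 324.
All other subsets cost ≥ 305. Minimum total cost: 290.

290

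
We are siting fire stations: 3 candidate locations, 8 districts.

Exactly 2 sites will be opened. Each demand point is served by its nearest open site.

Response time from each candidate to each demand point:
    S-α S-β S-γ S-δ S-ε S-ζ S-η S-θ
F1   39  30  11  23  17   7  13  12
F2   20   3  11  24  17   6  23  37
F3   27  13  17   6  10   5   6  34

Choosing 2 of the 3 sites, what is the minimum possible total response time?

90

Open {F1, F3}.
  S-α→F3 27, S-β→F3 13, S-γ→F1 11, S-δ→F3 6, S-ε→F3 10, S-ζ→F3 5, S-η→F3 6, S-θ→F1 12  ⇒ total 90.
Compare {F2, F3}: total 95.
Compare {F1, F2}: total 105.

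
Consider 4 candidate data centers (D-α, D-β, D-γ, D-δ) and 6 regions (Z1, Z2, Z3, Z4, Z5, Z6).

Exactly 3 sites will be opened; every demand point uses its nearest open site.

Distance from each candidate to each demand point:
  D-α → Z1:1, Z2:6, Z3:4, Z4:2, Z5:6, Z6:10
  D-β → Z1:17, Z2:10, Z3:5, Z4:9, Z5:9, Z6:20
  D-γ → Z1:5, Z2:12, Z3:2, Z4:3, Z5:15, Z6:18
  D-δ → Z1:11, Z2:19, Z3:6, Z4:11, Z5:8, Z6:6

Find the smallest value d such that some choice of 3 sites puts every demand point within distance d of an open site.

Open {D-α, D-β, D-δ}.
  Farthest demand point is Z2 at distance 6 (to D-α); all others are ≤ 6.
With {D-α, D-γ, D-δ} the worst case is 6.
With {D-α, D-β, D-γ} the worst case is 10.
No size-3 selection achieves below 6.

6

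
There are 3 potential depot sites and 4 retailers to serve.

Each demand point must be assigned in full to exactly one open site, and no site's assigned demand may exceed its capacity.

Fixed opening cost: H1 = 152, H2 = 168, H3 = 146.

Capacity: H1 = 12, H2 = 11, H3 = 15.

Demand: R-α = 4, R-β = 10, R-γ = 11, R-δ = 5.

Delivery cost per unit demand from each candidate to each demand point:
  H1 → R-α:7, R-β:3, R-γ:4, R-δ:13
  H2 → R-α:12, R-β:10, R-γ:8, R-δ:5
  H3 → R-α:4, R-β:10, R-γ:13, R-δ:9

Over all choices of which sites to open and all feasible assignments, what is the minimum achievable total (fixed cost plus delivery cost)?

645

Open {H1, H2, H3}; cheapest assignment that respects the capacities:
  H1 (cap 12, load 10): R-β — cost 10×3 = 30
  H2 (cap 11, load 11): R-γ — cost 11×8 = 88
  H3 (cap 15, load 9): R-α, R-δ — cost 4×4 + 5×9 = 61
  Shipping 179, fixed 466 → total 645.
  Any other capacity-feasible assignment to {H1, H2, H3} ships for at least 179.
Total demand is 30 and no other set of sites has combined capacity ≥ 30, so {H1, H2, H3} is the only feasible choice of open sites. Minimum: 645.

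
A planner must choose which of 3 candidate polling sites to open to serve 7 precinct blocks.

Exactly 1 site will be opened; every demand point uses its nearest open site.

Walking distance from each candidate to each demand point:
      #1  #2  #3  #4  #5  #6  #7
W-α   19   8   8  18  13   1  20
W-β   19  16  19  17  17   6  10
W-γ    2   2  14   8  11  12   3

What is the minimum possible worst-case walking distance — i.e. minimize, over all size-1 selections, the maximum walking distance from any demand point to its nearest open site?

14

Open {W-γ}.
  Farthest demand point is #3 at walking distance 14 (to W-γ); all others are ≤ 14.
With {W-β} the worst case is 19.
With {W-α} the worst case is 20.
No size-1 selection achieves below 14.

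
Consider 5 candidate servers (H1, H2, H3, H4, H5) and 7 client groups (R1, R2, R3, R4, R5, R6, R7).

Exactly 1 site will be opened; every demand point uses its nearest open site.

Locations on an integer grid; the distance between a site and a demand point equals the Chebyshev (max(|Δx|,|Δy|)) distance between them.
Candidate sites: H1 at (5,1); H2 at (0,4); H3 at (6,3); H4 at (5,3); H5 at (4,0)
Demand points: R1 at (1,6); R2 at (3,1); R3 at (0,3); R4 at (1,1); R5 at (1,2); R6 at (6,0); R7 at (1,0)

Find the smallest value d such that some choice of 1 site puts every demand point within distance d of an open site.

Open {H1}.
  Farthest demand point is R1 at distance 5 (to H1); all others are ≤ 5.
With {H4} the worst case is 5.
With {H2} the worst case is 6.
No size-1 selection achieves below 5.

5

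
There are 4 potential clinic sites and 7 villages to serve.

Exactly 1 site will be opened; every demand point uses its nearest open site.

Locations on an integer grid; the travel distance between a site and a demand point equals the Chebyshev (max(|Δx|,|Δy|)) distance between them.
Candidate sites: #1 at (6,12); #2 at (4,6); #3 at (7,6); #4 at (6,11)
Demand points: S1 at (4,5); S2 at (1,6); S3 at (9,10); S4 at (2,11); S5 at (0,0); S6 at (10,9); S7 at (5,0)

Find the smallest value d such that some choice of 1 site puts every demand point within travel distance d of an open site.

6

Open {#2}.
  Farthest demand point is S5 at travel distance 6 (to #2); all others are ≤ 6.
With {#3} the worst case is 7.
With {#4} the worst case is 11.
No size-1 selection achieves below 6.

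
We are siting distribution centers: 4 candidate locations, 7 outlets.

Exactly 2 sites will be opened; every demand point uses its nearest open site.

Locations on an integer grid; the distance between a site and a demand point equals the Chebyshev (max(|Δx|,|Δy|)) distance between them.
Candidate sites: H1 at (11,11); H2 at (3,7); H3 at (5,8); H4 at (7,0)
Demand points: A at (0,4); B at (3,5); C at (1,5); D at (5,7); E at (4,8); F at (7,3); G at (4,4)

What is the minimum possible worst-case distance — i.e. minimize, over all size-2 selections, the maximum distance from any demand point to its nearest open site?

Open {H2, H4}.
  Farthest demand point is A at distance 3 (to H2); all others are ≤ 3.
With {H1, H2} the worst case is 4.
With {H2, H3} the worst case is 4.
No size-2 selection achieves below 3.

3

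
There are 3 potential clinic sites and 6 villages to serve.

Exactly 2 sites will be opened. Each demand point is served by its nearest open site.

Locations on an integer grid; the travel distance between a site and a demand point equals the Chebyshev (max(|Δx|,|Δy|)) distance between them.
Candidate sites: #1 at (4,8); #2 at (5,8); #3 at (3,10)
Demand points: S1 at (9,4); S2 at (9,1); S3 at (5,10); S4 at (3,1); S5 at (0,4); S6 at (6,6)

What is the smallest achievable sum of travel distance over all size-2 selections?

Open {#1, #2}.
  S1→#2 4, S2→#1 7, S3→#1 2, S4→#1 7, S5→#1 4, S6→#1 2  ⇒ total 26.
Compare {#1, #3}: total 27.
Compare {#2, #3}: total 27.

26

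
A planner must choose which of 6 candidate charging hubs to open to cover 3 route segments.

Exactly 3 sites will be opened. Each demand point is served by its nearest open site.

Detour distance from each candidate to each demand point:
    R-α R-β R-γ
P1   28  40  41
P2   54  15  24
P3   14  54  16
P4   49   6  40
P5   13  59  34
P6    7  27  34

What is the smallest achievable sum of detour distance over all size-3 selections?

29

Open {P3, P4, P6}.
  R-α→P6 7, R-β→P4 6, R-γ→P3 16  ⇒ total 29.
Compare {P3, P4, P5}: total 35.
Compare {P1, P3, P4}: total 36.
No size-3 selection does better; minimum is 29.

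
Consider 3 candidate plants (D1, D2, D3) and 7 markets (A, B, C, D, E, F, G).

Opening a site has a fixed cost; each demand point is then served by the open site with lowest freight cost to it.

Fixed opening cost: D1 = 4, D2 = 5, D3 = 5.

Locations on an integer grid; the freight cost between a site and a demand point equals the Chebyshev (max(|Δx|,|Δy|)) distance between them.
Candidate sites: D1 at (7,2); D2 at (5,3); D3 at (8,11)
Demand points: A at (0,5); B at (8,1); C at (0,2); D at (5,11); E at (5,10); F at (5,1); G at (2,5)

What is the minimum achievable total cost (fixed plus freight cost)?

34

Open {D2, D3}: assign each demand point to its cheapest open site.
  A→D2 5, B→D2 3, C→D2 5, D→D3 3, E→D3 3, F→D2 2, G→D2 3
  freight cost 24, fixed 10 → total 34.
Compare {D1, D2, D3}: freight cost 22 + fixed 14 = 36.
Compare {D1, D3}: freight cost 28 + fixed 9 = 37.
Compare {D2}: freight cost 33 + fixed 5 = 38.
All other subsets cost ≥ 36. Minimum total cost: 34.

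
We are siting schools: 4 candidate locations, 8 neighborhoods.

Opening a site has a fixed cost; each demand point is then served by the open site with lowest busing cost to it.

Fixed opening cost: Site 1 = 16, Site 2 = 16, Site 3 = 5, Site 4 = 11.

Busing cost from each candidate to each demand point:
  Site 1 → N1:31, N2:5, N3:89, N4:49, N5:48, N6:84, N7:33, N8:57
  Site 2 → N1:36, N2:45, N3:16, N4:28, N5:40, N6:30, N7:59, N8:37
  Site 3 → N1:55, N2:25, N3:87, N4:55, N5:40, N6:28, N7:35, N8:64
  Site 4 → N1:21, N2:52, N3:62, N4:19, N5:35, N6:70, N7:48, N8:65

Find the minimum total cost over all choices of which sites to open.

Open {Site 1, Site 2, Site 4}: assign each demand point to its cheapest open site.
  N1→Site 4 21, N2→Site 1 5, N3→Site 2 16, N4→Site 4 19, N5→Site 4 35, N6→Site 2 30, N7→Site 1 33, N8→Site 2 37
  busing cost 196, fixed 43 → total 239.
Compare {Site 1, Site 2, Site 3, Site 4}: busing cost 194 + fixed 48 = 242.
Compare {Site 2, Site 3, Site 4}: busing cost 216 + fixed 32 = 248.
Compare {Site 1, Site 2}: busing cost 220 + fixed 32 = 252.
All other subsets cost ≥ 242. Minimum total cost: 239.

239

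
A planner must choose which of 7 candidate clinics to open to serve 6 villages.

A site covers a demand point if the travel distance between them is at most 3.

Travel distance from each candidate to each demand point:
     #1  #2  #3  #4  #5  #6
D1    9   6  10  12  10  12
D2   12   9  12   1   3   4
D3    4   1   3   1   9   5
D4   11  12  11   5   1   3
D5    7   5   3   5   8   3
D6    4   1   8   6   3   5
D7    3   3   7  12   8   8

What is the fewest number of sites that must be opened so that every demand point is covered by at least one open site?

3

Coverage sets (demand points within 3 of each site):
  D1: {}
  D2: {#4, #5}
  D3: {#2, #3, #4}
  D4: {#5, #6}
  D5: {#3, #6}
  D6: {#2, #5}
  D7: {#1, #2}
No 2 sites suffice: every size-2 union leaves at least one demand point uncovered.
But {D2, D5, D7} covers everything, so the minimum is 3.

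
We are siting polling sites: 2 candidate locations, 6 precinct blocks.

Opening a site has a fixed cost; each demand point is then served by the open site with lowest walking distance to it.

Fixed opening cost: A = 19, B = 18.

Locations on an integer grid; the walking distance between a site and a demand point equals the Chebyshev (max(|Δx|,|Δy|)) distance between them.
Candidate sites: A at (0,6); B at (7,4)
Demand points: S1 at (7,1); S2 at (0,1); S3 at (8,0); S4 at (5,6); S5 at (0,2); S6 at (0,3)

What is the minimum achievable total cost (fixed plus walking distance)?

Open {B}: assign each demand point to its cheapest open site.
  S1→B 3, S2→B 7, S3→B 4, S4→B 2, S5→B 7, S6→B 7
  walking distance 30, fixed 18 → total 48.
Compare {A}: walking distance 32 + fixed 19 = 51.
Compare {A, B}: walking distance 21 + fixed 37 = 58.

48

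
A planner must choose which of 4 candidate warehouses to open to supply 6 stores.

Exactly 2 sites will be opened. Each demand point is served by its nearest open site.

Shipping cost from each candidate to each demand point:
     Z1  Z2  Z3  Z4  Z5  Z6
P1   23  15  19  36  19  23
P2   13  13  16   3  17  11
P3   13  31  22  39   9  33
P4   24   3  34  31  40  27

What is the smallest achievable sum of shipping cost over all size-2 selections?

Open {P2, P4}.
  Z1→P2 13, Z2→P4 3, Z3→P2 16, Z4→P2 3, Z5→P2 17, Z6→P2 11  ⇒ total 63.
Compare {P2, P3}: total 65.
Compare {P1, P2}: total 73.
No size-2 selection does better; minimum is 63.

63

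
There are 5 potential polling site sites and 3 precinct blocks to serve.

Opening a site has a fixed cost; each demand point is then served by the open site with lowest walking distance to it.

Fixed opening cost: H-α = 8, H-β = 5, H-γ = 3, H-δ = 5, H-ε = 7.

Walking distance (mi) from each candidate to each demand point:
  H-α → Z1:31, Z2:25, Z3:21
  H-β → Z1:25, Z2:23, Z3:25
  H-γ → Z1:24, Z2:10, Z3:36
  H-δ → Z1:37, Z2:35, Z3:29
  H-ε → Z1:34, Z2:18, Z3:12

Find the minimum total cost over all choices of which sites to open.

56

Open {H-γ, H-ε}: assign each demand point to its cheapest open site.
  Z1→H-γ 24, Z2→H-γ 10, Z3→H-ε 12
  walking distance 46, fixed 10 → total 56.
Compare {H-β, H-γ, H-ε}: walking distance 46 + fixed 15 = 61.
Compare {H-γ, H-δ, H-ε}: walking distance 46 + fixed 15 = 61.
Compare {H-α, H-γ, H-ε}: walking distance 46 + fixed 18 = 64.
All other subsets cost ≥ 61. Minimum total cost: 56.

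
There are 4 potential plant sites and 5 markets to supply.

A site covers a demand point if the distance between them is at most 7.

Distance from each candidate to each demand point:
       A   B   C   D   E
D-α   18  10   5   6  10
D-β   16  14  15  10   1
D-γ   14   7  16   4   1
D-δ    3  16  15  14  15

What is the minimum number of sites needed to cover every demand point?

3

Coverage sets (demand points within 7 of each site):
  D-α: {C, D}
  D-β: {E}
  D-γ: {B, D, E}
  D-δ: {A}
No 2 sites suffice: every size-2 union leaves at least one demand point uncovered.
But {D-α, D-γ, D-δ} covers everything, so the minimum is 3.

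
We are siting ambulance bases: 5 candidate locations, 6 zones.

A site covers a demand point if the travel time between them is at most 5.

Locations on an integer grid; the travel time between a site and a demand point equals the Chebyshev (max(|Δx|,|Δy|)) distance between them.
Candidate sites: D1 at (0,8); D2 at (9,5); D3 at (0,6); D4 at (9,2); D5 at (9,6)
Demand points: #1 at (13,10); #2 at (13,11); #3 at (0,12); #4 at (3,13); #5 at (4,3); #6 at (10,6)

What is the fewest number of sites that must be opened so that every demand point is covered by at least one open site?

2

Coverage sets (demand points within 5 of each site):
  D1: {#3, #4, #5}
  D2: {#1, #5, #6}
  D3: {#5}
  D4: {#5, #6}
  D5: {#1, #2, #5, #6}
No single site covers all 6 demand points.
But {D1, D5} covers everything, so the minimum is 2.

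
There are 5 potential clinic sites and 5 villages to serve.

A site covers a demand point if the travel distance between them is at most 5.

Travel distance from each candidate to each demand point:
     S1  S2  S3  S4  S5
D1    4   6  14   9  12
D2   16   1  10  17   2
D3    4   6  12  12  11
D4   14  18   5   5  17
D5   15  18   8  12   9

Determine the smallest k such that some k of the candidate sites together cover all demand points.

3

Coverage sets (demand points within 5 of each site):
  D1: {S1}
  D2: {S2, S5}
  D3: {S1}
  D4: {S3, S4}
  D5: {}
No 2 sites suffice: every size-2 union leaves at least one demand point uncovered.
But {D1, D2, D4} covers everything, so the minimum is 3.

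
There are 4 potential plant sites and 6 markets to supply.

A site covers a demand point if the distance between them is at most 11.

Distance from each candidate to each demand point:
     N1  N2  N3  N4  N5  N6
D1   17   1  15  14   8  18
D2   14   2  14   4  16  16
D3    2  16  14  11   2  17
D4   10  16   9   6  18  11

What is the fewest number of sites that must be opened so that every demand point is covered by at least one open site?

2

Coverage sets (demand points within 11 of each site):
  D1: {N2, N5}
  D2: {N2, N4}
  D3: {N1, N4, N5}
  D4: {N1, N3, N4, N6}
No single site covers all 6 demand points.
But {D1, D4} covers everything, so the minimum is 2.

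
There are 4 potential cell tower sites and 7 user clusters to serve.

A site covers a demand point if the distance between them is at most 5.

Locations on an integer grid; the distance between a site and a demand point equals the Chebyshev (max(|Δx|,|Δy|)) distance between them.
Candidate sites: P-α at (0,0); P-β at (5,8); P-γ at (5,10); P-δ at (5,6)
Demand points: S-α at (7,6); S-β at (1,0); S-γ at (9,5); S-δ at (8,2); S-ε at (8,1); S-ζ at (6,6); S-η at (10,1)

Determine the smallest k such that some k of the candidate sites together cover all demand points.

Coverage sets (demand points within 5 of each site):
  P-α: {S-β}
  P-β: {S-α, S-γ, S-ζ}
  P-γ: {S-α, S-γ, S-ζ}
  P-δ: {S-α, S-γ, S-δ, S-ε, S-ζ, S-η}
No single site covers all 7 demand points.
But {P-α, P-δ} covers everything, so the minimum is 2.

2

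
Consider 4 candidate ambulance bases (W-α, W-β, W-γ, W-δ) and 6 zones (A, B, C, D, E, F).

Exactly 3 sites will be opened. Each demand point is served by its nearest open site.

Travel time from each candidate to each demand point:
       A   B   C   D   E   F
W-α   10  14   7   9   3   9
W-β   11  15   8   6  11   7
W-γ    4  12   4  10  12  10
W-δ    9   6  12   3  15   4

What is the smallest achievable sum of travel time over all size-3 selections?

Open {W-α, W-γ, W-δ}.
  A→W-γ 4, B→W-δ 6, C→W-γ 4, D→W-δ 3, E→W-α 3, F→W-δ 4  ⇒ total 24.
Compare {W-α, W-β, W-δ}: total 32.
Compare {W-β, W-γ, W-δ}: total 32.
No size-3 selection does better; minimum is 24.

24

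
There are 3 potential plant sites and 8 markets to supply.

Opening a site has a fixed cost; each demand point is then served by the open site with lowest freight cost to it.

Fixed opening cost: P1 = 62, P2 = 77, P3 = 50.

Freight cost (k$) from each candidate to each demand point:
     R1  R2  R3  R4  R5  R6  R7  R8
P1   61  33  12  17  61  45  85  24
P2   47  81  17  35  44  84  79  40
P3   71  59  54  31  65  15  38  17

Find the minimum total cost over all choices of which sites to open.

366

Open {P1, P3}: assign each demand point to its cheapest open site.
  R1→P1 61, R2→P1 33, R3→P1 12, R4→P1 17, R5→P1 61, R6→P3 15, R7→P3 38, R8→P3 17
  freight cost 254, fixed 112 → total 366.
Compare {P2, P3}: freight cost 268 + fixed 127 = 395.
Compare {P1}: freight cost 338 + fixed 62 = 400.
Compare {P3}: freight cost 350 + fixed 50 = 400.
All other subsets cost ≥ 395. Minimum total cost: 366.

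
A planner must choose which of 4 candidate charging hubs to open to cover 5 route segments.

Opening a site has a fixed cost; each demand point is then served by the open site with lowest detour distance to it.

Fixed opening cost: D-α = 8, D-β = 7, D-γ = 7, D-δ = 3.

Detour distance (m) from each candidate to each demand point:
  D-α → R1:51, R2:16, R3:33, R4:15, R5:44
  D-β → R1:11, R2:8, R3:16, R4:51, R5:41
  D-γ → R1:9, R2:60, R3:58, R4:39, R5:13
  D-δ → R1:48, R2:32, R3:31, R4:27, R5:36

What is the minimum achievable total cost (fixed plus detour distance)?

83

Open {D-α, D-β, D-γ}: assign each demand point to its cheapest open site.
  R1→D-γ 9, R2→D-β 8, R3→D-β 16, R4→D-α 15, R5→D-γ 13
  detour distance 61, fixed 22 → total 83.
Compare {D-α, D-β, D-γ, D-δ}: detour distance 61 + fixed 25 = 86.
Compare {D-β, D-γ, D-δ}: detour distance 73 + fixed 17 = 90.
Compare {D-β, D-γ}: detour distance 85 + fixed 14 = 99.
All other subsets cost ≥ 86. Minimum total cost: 83.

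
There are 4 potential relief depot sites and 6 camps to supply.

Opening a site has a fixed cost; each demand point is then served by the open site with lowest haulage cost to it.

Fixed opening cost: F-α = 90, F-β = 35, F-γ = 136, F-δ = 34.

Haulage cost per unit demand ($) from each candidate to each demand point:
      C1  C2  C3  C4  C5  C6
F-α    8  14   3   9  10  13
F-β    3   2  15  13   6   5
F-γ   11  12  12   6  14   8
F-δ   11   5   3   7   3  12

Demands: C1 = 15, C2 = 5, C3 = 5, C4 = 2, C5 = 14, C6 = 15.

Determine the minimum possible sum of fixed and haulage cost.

270

Open {F-β, F-δ}: assign each demand point to its cheapest open site.
  C1→F-β 15×3=45, C2→F-β 5×2=10, C3→F-δ 5×3=15, C4→F-δ 2×7=14, C5→F-δ 14×3=42, C6→F-β 15×5=75
  haulage cost 201, fixed 69 → total 270.
Compare {F-β}: haulage cost 315 + fixed 35 = 350.
Compare {F-α, F-β, F-δ}: haulage cost 201 + fixed 159 = 360.
Compare {F-α, F-β}: haulage cost 247 + fixed 125 = 372.
All other subsets cost ≥ 350. Minimum total cost: 270.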